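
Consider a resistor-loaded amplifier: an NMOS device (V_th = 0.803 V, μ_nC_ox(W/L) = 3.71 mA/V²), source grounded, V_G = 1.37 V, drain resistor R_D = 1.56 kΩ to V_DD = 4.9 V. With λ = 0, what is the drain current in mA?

I_D = 0.596 mA

V_GS = V_G = 1.37 V, so V_ov = 1.37 − 0.803 = 0.567 V.
Assume saturation: I_D = ½ k_n V_ov² = 0.5 × 3.71 × 0.567² = 0.596 mA, giving V_DS = V_DD − I_D R_D = 4.9 − 0.596 × 1.56 = 3.97 V.
V_DS = 3.97 V ≥ V_ov = 0.567 V, confirming saturation.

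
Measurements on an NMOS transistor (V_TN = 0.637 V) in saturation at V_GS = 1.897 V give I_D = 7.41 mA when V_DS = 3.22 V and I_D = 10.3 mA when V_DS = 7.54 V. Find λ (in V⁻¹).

λ = 0.127 V⁻¹

With V_GS fixed, I_D ∝ (1 + λ V_DS) in saturation, so I_D2/I_D1 = (1 + λ V_DS2)/(1 + λ V_DS1).
10.3/7.41 = 1.39 = (1 + 7.54 λ)/(1 + 3.22 λ).
Solving: λ (I_D1 V_DS2 − I_D2 V_DS1) = I_D2 − I_D1, so λ = (10.3 − 7.41) / (7.41 × 7.54 − 10.3 × 3.22) = 2.89 / 22.7 = 0.127 V⁻¹.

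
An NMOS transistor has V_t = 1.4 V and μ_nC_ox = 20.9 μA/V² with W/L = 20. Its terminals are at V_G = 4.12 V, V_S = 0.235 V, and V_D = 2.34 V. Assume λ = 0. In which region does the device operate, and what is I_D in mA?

Triode; I_D = 1.26 mA

V_GS = V_G − V_S = 4.12 − 0.235 = 3.89 V; V_DS = V_D − V_S = 2.34 − 0.235 = 2.1 V.
k_n = μ_nC_ox · (W/L) = 0.418 mA/V².
V_ov = V_GS − V_t = 3.89 − 1.4 = 2.49 V.
Since V_DS = 2.1 V < V_ov = 2.49 V, the device is in the triode region.
I_D = k_n [V_ov · V_DS − ½ V_DS²] = 0.418 × [2.49 × 2.1 − 0.5 × 2.1²] = 1.26 mA.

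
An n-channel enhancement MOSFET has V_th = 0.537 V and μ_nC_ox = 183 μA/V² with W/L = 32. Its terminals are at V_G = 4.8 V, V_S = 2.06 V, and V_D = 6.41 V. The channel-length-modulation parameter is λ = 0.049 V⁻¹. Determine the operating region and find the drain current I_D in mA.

Saturation; I_D = 17.2 mA

V_GS = V_G − V_S = 4.8 − 2.06 = 2.74 V; V_DS = V_D − V_S = 6.41 − 2.06 = 4.35 V.
k_n = μ_nC_ox · (W/L) = 5.856 mA/V².
V_ov = V_GS − V_th = 2.74 − 0.537 = 2.2 V.
Since V_DS = 4.35 V ≥ V_ov = 2.2 V, the device is in saturation.
I_D = ½ k_n V_ov² (1 + λ V_DS) = 0.5 × 5.856 × 2.2² × (1 + 0.049 × 4.35) = 17.2 mA.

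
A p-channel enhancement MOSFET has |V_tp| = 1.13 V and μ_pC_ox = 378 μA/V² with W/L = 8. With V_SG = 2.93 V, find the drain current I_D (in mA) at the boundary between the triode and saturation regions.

At the boundary V_SD = V_ov = V_SG − |V_tp| = 2.93 − 1.13 = 1.8 V.
k_p = μ_pC_ox · (W/L) = 3.024 mA/V².
I_D = ½ k_p V_ov² = 0.5 × 3.024 × 1.8² = 4.9 mA.

I_D = 4.90 mA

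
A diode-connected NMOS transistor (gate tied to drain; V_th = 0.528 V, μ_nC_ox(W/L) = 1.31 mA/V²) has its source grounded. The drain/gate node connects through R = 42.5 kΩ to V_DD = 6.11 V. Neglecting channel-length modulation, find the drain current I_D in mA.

I_D = 0.121 mA

With gate tied to drain, V_GS = V_DS ≥ V_GS − V_th, so the device is in saturation.
KCL at the drain: ½ k_n (V_GS − V_th)² = (V_DD − V_GS)/R.
Let x = V_GS − 0.528. Then 27.8 x² + x − 5.582 = 0, giving x = 0.43 V (positive root), so V_GS = 0.958 V.
I_D = (V_DD − V_GS)/R = (6.11 − 0.958) / 42.5 = 0.121 mA.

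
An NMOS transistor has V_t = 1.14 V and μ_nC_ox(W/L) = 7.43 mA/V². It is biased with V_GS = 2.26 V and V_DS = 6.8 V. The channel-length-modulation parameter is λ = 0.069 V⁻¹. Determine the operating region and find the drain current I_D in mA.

V_ov = V_GS − V_t = 2.26 − 1.14 = 1.12 V.
Since V_DS = 6.8 V ≥ V_ov = 1.12 V, the device is in saturation.
I_D = ½ k_n V_ov² (1 + λ V_DS) = 0.5 × 7.43 × 1.12² × (1 + 0.069 × 6.8) = 6.85 mA.

Saturation; I_D = 6.85 mA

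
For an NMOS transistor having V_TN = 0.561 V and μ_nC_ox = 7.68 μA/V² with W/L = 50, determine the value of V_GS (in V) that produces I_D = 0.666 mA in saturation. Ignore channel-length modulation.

k_n = μ_nC_ox · (W/L) = 0.384 mA/V².
In saturation I_D = ½ k_n (V_GS − V_TN)², so V_GS − V_TN = √(2 I_D / k_n) = √(2 × 0.666 / 0.384) = 1.86 V.
V_GS = 0.561 + 1.86 = 2.42 V.

V_GS = 2.42 V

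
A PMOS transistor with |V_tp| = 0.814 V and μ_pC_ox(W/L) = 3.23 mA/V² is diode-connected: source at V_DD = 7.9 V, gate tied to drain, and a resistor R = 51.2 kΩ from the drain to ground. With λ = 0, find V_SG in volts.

With gate tied to drain, V_SG = V_SD ≥ V_SG − |V_tp|, so the device is in saturation.
KCL at the drain: ½ k_p (V_SG − |V_tp|)² = (V_DD − V_SG)/R.
Let x = V_SG − 0.814. Then 82.7 x² + x − 7.086 = 0, giving x = 0.287 V (positive root), so V_SG = 1.1 V.
I_D = (V_DD − V_SG)/R = (7.9 − 1.1) / 51.2 = 0.133 mA.

V_SG = 1.10 V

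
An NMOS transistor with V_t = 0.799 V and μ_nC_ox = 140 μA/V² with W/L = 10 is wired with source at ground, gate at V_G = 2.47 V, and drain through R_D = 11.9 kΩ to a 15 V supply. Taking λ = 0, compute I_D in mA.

V_GS = V_G = 2.47 V, so V_ov = 2.47 − 0.799 = 1.67 V.
k_n = μ_nC_ox · (W/L) = 1.4 mA/V².
Assume saturation: I_D = ½ k_n V_ov² = 0.5 × 1.4 × 1.67² = 1.95 mA, giving V_DS = V_DD − I_D R_D = 15 − 1.95 × 11.9 = -8.26 V.
But -8.26 V < V_ov = 1.67 V, so the device is actually in triode.
In triode I_D = k_n[V_ov V_DS − ½ V_DS²] and I_D = (V_DD − V_DS)/R_D. Equating: 8.33 V_DS² − 28.84 V_DS + 15 = 0, giving V_DS = 0.638 V (the root below V_ov).
I_D = (15 − 0.638) / 11.9 = 1.21 mA.

I_D = 1.21 mA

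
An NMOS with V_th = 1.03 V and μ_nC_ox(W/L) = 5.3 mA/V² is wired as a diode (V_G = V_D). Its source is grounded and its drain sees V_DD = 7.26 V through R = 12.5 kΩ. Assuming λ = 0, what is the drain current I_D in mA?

I_D = 0.465 mA

With gate tied to drain, V_GS = V_DS ≥ V_GS − V_th, so the device is in saturation.
KCL at the drain: ½ k_n (V_GS − V_th)² = (V_DD − V_GS)/R.
Let x = V_GS − 1.03. Then 33.1 x² + x − 6.23 = 0, giving x = 0.419 V (positive root), so V_GS = 1.45 V.
I_D = (V_DD − V_GS)/R = (7.26 − 1.45) / 12.5 = 0.465 mA.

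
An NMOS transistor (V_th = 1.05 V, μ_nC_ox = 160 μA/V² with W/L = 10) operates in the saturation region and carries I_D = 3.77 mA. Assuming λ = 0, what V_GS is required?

k_n = μ_nC_ox · (W/L) = 1.6 mA/V².
In saturation I_D = ½ k_n (V_GS − V_th)², so V_GS − V_th = √(2 I_D / k_n) = √(2 × 3.77 / 1.6) = 2.17 V.
V_GS = 1.05 + 2.17 = 3.22 V.

V_GS = 3.22 V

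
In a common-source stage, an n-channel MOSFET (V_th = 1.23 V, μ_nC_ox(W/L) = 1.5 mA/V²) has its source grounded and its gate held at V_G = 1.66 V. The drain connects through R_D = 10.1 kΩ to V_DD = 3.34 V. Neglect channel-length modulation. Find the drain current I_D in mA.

I_D = 0.139 mA

V_GS = V_G = 1.66 V, so V_ov = 1.66 − 1.23 = 0.43 V.
Assume saturation: I_D = ½ k_n V_ov² = 0.5 × 1.5 × 0.43² = 0.139 mA, giving V_DS = V_DD − I_D R_D = 3.34 − 0.139 × 10.1 = 1.94 V.
V_DS = 1.94 V ≥ V_ov = 0.43 V, confirming saturation.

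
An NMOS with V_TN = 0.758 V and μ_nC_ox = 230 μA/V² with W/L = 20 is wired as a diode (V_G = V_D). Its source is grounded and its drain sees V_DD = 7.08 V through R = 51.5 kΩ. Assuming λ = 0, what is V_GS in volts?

With gate tied to drain, V_GS = V_DS ≥ V_GS − V_TN, so the device is in saturation.
k_n = μ_nC_ox · (W/L) = 4.6 mA/V².
KCL at the drain: ½ k_n (V_GS − V_TN)² = (V_DD − V_GS)/R.
Let x = V_GS − 0.758. Then 118 x² + x − 6.322 = 0, giving x = 0.227 V (positive root), so V_GS = 0.985 V.
I_D = (V_DD − V_GS)/R = (7.08 − 0.985) / 51.5 = 0.118 mA.

V_GS = 0.985 V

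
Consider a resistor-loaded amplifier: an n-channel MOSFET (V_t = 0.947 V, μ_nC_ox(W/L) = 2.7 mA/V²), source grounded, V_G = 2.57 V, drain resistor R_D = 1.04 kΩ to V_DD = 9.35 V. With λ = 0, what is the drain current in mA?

I_D = 3.56 mA

V_GS = V_G = 2.57 V, so V_ov = 2.57 − 0.947 = 1.62 V.
Assume saturation: I_D = ½ k_n V_ov² = 0.5 × 2.7 × 1.62² = 3.56 mA, giving V_DS = V_DD − I_D R_D = 9.35 − 3.56 × 1.04 = 5.65 V.
V_DS = 5.65 V ≥ V_ov = 1.62 V, confirming saturation.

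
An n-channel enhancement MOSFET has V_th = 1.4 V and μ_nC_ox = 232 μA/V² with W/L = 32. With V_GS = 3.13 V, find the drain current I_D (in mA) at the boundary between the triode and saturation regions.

At the boundary V_DS = V_ov = V_GS − V_th = 3.13 − 1.4 = 1.73 V.
k_n = μ_nC_ox · (W/L) = 7.424 mA/V².
I_D = ½ k_n V_ov² = 0.5 × 7.424 × 1.73² = 11.1 mA.

I_D = 11.1 mA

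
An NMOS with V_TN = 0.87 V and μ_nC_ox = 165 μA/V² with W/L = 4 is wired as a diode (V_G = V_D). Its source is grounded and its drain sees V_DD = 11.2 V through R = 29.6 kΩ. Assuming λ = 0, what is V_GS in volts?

V_GS = 1.85 V

With gate tied to drain, V_GS = V_DS ≥ V_GS − V_TN, so the device is in saturation.
k_n = μ_nC_ox · (W/L) = 0.66 mA/V².
KCL at the drain: ½ k_n (V_GS − V_TN)² = (V_DD − V_GS)/R.
Let x = V_GS − 0.87. Then 9.77 x² + x − 10.33 = 0, giving x = 0.978 V (positive root), so V_GS = 1.85 V.
I_D = (V_DD − V_GS)/R = (11.2 − 1.85) / 29.6 = 0.316 mA.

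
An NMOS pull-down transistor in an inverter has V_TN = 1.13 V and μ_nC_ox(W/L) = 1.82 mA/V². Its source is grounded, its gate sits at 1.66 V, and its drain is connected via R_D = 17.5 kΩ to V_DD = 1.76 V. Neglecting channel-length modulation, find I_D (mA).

I_D = 0.0943 mA

V_GS = V_G = 1.66 V, so V_ov = 1.66 − 1.13 = 0.53 V.
Assume saturation: I_D = ½ k_n V_ov² = 0.5 × 1.82 × 0.53² = 0.256 mA, giving V_DS = V_DD − I_D R_D = 1.76 − 0.256 × 17.5 = -2.71 V.
But -2.71 V < V_ov = 0.53 V, so the device is actually in triode.
In triode I_D = k_n[V_ov V_DS − ½ V_DS²] and I_D = (V_DD − V_DS)/R_D. Equating: 15.9 V_DS² − 17.88 V_DS + 1.76 = 0, giving V_DS = 0.109 V (the root below V_ov).
I_D = (1.76 − 0.109) / 17.5 = 0.0943 mA.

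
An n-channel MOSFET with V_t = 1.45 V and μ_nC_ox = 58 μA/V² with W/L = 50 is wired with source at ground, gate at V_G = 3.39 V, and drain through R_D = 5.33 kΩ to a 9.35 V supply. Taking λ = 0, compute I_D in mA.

V_GS = V_G = 3.39 V, so V_ov = 3.39 − 1.45 = 1.94 V.
k_n = μ_nC_ox · (W/L) = 2.9 mA/V².
Assume saturation: I_D = ½ k_n V_ov² = 0.5 × 2.9 × 1.94² = 5.46 mA, giving V_DS = V_DD − I_D R_D = 9.35 − 5.46 × 5.33 = -19.7 V.
But -19.7 V < V_ov = 1.94 V, so the device is actually in triode.
In triode I_D = k_n[V_ov V_DS − ½ V_DS²] and I_D = (V_DD − V_DS)/R_D. Equating: 7.73 V_DS² − 30.99 V_DS + 9.35 = 0, giving V_DS = 0.329 V (the root below V_ov).
I_D = (9.35 − 0.329) / 5.33 = 1.69 mA.

I_D = 1.69 mA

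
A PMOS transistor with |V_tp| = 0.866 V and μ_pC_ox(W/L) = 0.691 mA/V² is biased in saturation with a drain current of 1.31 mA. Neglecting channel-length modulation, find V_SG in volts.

In saturation I_D = ½ k_p (V_SG − |V_tp|)², so V_SG − |V_tp| = √(2 I_D / k_p) = √(2 × 1.31 / 0.691) = 1.95 V.
V_SG = 0.866 + 1.95 = 2.81 V.

V_SG = 2.81 V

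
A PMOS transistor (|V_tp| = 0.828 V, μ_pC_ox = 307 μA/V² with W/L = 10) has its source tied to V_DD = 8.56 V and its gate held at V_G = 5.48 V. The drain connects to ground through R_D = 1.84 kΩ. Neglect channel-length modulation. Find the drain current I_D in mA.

V_SG = V_DD − V_G = 8.56 − 5.48 = 3.08 V, so V_ov = 3.08 − 0.828 = 2.25 V.
k_p = μ_pC_ox · (W/L) = 3.07 mA/V².
Assume saturation: I_D = ½ k_p V_ov² = 0.5 × 3.07 × 2.25² = 7.78 mA, giving V_SD = V_DD − I_D R_D = 8.56 − 7.78 × 1.84 = -5.76 V.
But -5.76 V < V_ov = 2.25 V, so the device is actually in triode.
In triode I_D = k_p[V_ov V_SD − ½ V_SD²] and I_D = (V_DD − V_SD)/R_D. Equating: 2.82 V_SD² − 13.72 V_SD + 8.56 = 0, giving V_SD = 0.735 V (the root below V_ov).
I_D = (8.56 − 0.735) / 1.84 = 4.25 mA.

I_D = 4.25 mA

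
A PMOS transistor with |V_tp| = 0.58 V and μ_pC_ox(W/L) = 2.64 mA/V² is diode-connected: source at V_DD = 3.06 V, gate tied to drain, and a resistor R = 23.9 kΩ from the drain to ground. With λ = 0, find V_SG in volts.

V_SG = 0.845 V

With gate tied to drain, V_SG = V_SD ≥ V_SG − |V_tp|, so the device is in saturation.
KCL at the drain: ½ k_p (V_SG − |V_tp|)² = (V_DD − V_SG)/R.
Let x = V_SG − 0.58. Then 31.5 x² + x − 2.48 = 0, giving x = 0.265 V (positive root), so V_SG = 0.845 V.
I_D = (V_DD − V_SG)/R = (3.06 − 0.845) / 23.9 = 0.0927 mA.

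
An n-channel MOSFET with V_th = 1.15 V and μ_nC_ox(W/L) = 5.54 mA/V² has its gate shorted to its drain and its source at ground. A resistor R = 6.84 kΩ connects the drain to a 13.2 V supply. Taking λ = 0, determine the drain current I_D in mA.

I_D = 1.65 mA

With gate tied to drain, V_GS = V_DS ≥ V_GS − V_th, so the device is in saturation.
KCL at the drain: ½ k_n (V_GS − V_th)² = (V_DD − V_GS)/R.
Let x = V_GS − 1.15. Then 18.9 x² + x − 12.05 = 0, giving x = 0.772 V (positive root), so V_GS = 1.92 V.
I_D = (V_DD − V_GS)/R = (13.2 − 1.92) / 6.84 = 1.65 mA.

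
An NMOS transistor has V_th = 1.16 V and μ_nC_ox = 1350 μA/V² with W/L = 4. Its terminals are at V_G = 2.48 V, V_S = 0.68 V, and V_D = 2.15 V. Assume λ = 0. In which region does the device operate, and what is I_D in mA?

Saturation; I_D = 1.11 mA

V_GS = V_G − V_S = 2.48 − 0.68 = 1.8 V; V_DS = V_D − V_S = 2.15 − 0.68 = 1.47 V.
k_n = μ_nC_ox · (W/L) = 5.4 mA/V².
V_ov = V_GS − V_th = 1.8 − 1.16 = 0.64 V.
Since V_DS = 1.47 V ≥ V_ov = 0.64 V, the device is in saturation.
I_D = ½ k_n V_ov² = 0.5 × 5.4 × 0.64² = 1.11 mA.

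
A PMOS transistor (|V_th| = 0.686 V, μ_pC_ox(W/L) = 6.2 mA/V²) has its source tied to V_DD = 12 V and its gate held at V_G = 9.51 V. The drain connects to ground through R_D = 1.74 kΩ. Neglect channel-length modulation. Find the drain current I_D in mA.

I_D = 6.48 mA

V_SG = V_DD − V_G = 12 − 9.51 = 2.49 V, so V_ov = 2.49 − 0.686 = 1.8 V.
Assume saturation: I_D = ½ k_p V_ov² = 0.5 × 6.2 × 1.8² = 10.1 mA, giving V_SD = V_DD − I_D R_D = 12 − 10.1 × 1.74 = -5.55 V.
But -5.55 V < V_ov = 1.8 V, so the device is actually in triode.
In triode I_D = k_p[V_ov V_SD − ½ V_SD²] and I_D = (V_DD − V_SD)/R_D. Equating: 5.39 V_SD² − 20.46 V_SD + 12 = 0, giving V_SD = 0.725 V (the root below V_ov).
I_D = (12 − 0.725) / 1.74 = 6.48 mA.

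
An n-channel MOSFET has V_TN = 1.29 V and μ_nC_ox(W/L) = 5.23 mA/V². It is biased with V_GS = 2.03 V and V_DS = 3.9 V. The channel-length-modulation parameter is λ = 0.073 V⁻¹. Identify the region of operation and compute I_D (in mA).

V_ov = V_GS − V_TN = 2.03 − 1.29 = 0.74 V.
Since V_DS = 3.9 V ≥ V_ov = 0.74 V, the device is in saturation.
I_D = ½ k_n V_ov² (1 + λ V_DS) = 0.5 × 5.23 × 0.74² × (1 + 0.073 × 3.9) = 1.84 mA.

Saturation; I_D = 1.84 mA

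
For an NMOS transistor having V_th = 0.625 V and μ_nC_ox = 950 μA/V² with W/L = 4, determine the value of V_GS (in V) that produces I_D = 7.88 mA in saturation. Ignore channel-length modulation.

V_GS = 2.66 V

k_n = μ_nC_ox · (W/L) = 3.8 mA/V².
In saturation I_D = ½ k_n (V_GS − V_th)², so V_GS − V_th = √(2 I_D / k_n) = √(2 × 7.88 / 3.8) = 2.04 V.
V_GS = 0.625 + 2.04 = 2.66 V.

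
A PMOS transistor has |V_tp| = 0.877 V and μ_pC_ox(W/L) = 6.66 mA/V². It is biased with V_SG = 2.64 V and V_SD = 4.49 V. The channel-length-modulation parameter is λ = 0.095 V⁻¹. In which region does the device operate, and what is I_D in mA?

Saturation; I_D = 14.8 mA

V_ov = V_SG − |V_tp| = 2.64 − 0.877 = 1.76 V.
Since V_SD = 4.49 V ≥ V_ov = 1.76 V, the device is in saturation.
I_D = ½ k_p V_ov² (1 + λ V_SD) = 0.5 × 6.66 × 1.76² × (1 + 0.095 × 4.49) = 14.8 mA.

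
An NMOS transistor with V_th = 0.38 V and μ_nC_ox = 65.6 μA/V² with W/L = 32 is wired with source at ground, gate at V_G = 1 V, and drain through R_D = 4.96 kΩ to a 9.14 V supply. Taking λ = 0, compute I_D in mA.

V_GS = V_G = 1 V, so V_ov = 1 − 0.38 = 0.62 V.
k_n = μ_nC_ox · (W/L) = 2.099 mA/V².
Assume saturation: I_D = ½ k_n V_ov² = 0.5 × 2.099 × 0.62² = 0.403 mA, giving V_DS = V_DD − I_D R_D = 9.14 − 0.403 × 4.96 = 7.14 V.
V_DS = 7.14 V ≥ V_ov = 0.62 V, confirming saturation.

I_D = 0.403 mA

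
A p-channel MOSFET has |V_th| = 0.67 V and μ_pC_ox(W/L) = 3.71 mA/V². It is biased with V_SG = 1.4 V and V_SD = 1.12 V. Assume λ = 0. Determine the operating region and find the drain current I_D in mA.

Saturation; I_D = 0.989 mA

V_ov = V_SG − |V_th| = 1.4 − 0.67 = 0.73 V.
Since V_SD = 1.12 V ≥ V_ov = 0.73 V, the device is in saturation.
I_D = ½ k_p V_ov² = 0.5 × 3.71 × 0.73² = 0.989 mA.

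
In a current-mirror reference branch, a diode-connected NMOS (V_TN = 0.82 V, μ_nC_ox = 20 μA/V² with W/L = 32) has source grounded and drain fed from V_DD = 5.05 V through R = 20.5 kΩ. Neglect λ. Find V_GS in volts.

V_GS = 1.55 V

With gate tied to drain, V_GS = V_DS ≥ V_GS − V_TN, so the device is in saturation.
k_n = μ_nC_ox · (W/L) = 0.64 mA/V².
KCL at the drain: ½ k_n (V_GS − V_TN)² = (V_DD − V_GS)/R.
Let x = V_GS − 0.82. Then 6.56 x² + x − 4.23 = 0, giving x = 0.73 V (positive root), so V_GS = 1.55 V.
I_D = (V_DD − V_GS)/R = (5.05 − 1.55) / 20.5 = 0.171 mA.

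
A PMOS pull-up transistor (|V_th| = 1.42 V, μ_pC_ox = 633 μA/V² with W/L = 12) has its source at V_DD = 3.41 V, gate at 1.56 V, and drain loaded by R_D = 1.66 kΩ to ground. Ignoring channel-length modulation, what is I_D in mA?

I_D = 0.702 mA

V_SG = V_DD − V_G = 3.41 − 1.56 = 1.85 V, so V_ov = 1.85 − 1.42 = 0.43 V.
k_p = μ_pC_ox · (W/L) = 7.596 mA/V².
Assume saturation: I_D = ½ k_p V_ov² = 0.5 × 7.596 × 0.43² = 0.702 mA, giving V_SD = V_DD − I_D R_D = 3.41 − 0.702 × 1.66 = 2.24 V.
V_SD = 2.24 V ≥ V_ov = 0.43 V, confirming saturation.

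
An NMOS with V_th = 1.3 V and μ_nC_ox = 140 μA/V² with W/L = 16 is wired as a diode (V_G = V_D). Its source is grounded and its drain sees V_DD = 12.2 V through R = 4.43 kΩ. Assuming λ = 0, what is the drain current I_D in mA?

With gate tied to drain, V_GS = V_DS ≥ V_GS − V_th, so the device is in saturation.
k_n = μ_nC_ox · (W/L) = 2.24 mA/V².
KCL at the drain: ½ k_n (V_GS − V_th)² = (V_DD − V_GS)/R.
Let x = V_GS − 1.3. Then 4.96 x² + x − 10.9 = 0, giving x = 1.38 V (positive root), so V_GS = 2.68 V.
I_D = (V_DD − V_GS)/R = (12.2 − 2.68) / 4.43 = 2.15 mA.

I_D = 2.15 mA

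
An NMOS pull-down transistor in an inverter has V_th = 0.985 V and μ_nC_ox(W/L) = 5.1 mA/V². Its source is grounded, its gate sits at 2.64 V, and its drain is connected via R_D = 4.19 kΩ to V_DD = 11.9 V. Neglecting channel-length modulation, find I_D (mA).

I_D = 2.75 mA

V_GS = V_G = 2.64 V, so V_ov = 2.64 − 0.985 = 1.66 V.
Assume saturation: I_D = ½ k_n V_ov² = 0.5 × 5.1 × 1.66² = 6.98 mA, giving V_DS = V_DD − I_D R_D = 11.9 − 6.98 × 4.19 = -17.4 V.
But -17.4 V < V_ov = 1.66 V, so the device is actually in triode.
In triode I_D = k_n[V_ov V_DS − ½ V_DS²] and I_D = (V_DD − V_DS)/R_D. Equating: 10.7 V_DS² − 36.37 V_DS + 11.9 = 0, giving V_DS = 0.367 V (the root below V_ov).
I_D = (11.9 − 0.367) / 4.19 = 2.75 mA.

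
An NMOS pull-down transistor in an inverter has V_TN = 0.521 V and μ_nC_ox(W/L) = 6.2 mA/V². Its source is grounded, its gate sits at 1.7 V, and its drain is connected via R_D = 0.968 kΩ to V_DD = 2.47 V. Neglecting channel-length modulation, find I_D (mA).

I_D = 2.19 mA

V_GS = V_G = 1.7 V, so V_ov = 1.7 − 0.521 = 1.18 V.
Assume saturation: I_D = ½ k_n V_ov² = 0.5 × 6.2 × 1.18² = 4.31 mA, giving V_DS = V_DD − I_D R_D = 2.47 − 4.31 × 0.968 = -1.7 V.
But -1.7 V < V_ov = 1.18 V, so the device is actually in triode.
In triode I_D = k_n[V_ov V_DS − ½ V_DS²] and I_D = (V_DD − V_DS)/R_D. Equating: 3 V_DS² − 8.076 V_DS + 2.47 = 0, giving V_DS = 0.352 V (the root below V_ov).
I_D = (2.47 − 0.352) / 0.968 = 2.19 mA.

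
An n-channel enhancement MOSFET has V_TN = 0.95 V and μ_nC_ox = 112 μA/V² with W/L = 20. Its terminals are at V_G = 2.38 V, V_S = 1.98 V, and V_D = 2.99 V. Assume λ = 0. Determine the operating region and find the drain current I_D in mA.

Cutoff; I_D = 0 mA

V_GS = V_G − V_S = 2.38 − 1.98 = 0.4 V; V_DS = V_D − V_S = 2.99 − 1.98 = 1.01 V.
V_GS = 0.4 V < V_TN = 0.95 V, so the transistor is in cutoff.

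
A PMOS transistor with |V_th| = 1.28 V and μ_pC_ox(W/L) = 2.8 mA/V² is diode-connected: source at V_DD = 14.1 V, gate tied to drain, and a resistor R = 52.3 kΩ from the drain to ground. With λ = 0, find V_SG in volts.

V_SG = 1.69 V

With gate tied to drain, V_SG = V_SD ≥ V_SG − |V_th|, so the device is in saturation.
KCL at the drain: ½ k_p (V_SG − |V_th|)² = (V_DD − V_SG)/R.
Let x = V_SG − 1.28. Then 73.2 x² + x − 12.82 = 0, giving x = 0.412 V (positive root), so V_SG = 1.69 V.
I_D = (V_DD − V_SG)/R = (14.1 − 1.69) / 52.3 = 0.237 mA.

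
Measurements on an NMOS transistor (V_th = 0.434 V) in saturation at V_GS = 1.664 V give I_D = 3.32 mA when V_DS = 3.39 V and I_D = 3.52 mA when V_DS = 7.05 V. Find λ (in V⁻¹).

With V_GS fixed, I_D ∝ (1 + λ V_DS) in saturation, so I_D2/I_D1 = (1 + λ V_DS2)/(1 + λ V_DS1).
3.52/3.32 = 1.06 = (1 + 7.05 λ)/(1 + 3.39 λ).
Solving: λ (I_D1 V_DS2 − I_D2 V_DS1) = I_D2 − I_D1, so λ = (3.52 − 3.32) / (3.32 × 7.05 − 3.52 × 3.39) = 0.2 / 11.5 = 0.0174 V⁻¹.

λ = 0.0174 V⁻¹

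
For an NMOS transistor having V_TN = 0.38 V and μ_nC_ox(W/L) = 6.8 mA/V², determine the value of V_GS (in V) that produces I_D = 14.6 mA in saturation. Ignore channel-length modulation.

V_GS = 2.45 V

In saturation I_D = ½ k_n (V_GS − V_TN)², so V_GS − V_TN = √(2 I_D / k_n) = √(2 × 14.6 / 6.8) = 2.07 V.
V_GS = 0.38 + 2.07 = 2.45 V.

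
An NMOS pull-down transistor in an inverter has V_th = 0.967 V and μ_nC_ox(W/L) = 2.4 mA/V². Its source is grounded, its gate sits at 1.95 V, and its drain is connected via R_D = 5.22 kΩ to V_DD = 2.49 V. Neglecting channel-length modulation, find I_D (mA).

I_D = 0.437 mA

V_GS = V_G = 1.95 V, so V_ov = 1.95 − 0.967 = 0.983 V.
Assume saturation: I_D = ½ k_n V_ov² = 0.5 × 2.4 × 0.983² = 1.16 mA, giving V_DS = V_DD − I_D R_D = 2.49 − 1.16 × 5.22 = -3.56 V.
But -3.56 V < V_ov = 0.983 V, so the device is actually in triode.
In triode I_D = k_n[V_ov V_DS − ½ V_DS²] and I_D = (V_DD − V_DS)/R_D. Equating: 6.26 V_DS² − 13.32 V_DS + 2.49 = 0, giving V_DS = 0.207 V (the root below V_ov).
I_D = (2.49 − 0.207) / 5.22 = 0.437 mA.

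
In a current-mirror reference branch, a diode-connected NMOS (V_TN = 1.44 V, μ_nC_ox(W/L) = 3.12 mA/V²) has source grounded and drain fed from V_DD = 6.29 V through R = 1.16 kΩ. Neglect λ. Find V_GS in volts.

With gate tied to drain, V_GS = V_DS ≥ V_GS − V_TN, so the device is in saturation.
KCL at the drain: ½ k_n (V_GS − V_TN)² = (V_DD − V_GS)/R.
Let x = V_GS − 1.44. Then 1.81 x² + x − 4.85 = 0, giving x = 1.38 V (positive root), so V_GS = 2.82 V.
I_D = (V_DD − V_GS)/R = (6.29 − 2.82) / 1.16 = 2.99 mA.

V_GS = 2.82 V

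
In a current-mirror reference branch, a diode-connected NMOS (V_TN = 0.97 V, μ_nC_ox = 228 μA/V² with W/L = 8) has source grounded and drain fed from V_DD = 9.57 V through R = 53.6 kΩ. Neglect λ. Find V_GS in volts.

V_GS = 1.38 V

With gate tied to drain, V_GS = V_DS ≥ V_GS − V_TN, so the device is in saturation.
k_n = μ_nC_ox · (W/L) = 1.824 mA/V².
KCL at the drain: ½ k_n (V_GS − V_TN)² = (V_DD − V_GS)/R.
Let x = V_GS − 0.97. Then 48.9 x² + x − 8.6 = 0, giving x = 0.409 V (positive root), so V_GS = 1.38 V.
I_D = (V_DD − V_GS)/R = (9.57 − 1.38) / 53.6 = 0.153 mA.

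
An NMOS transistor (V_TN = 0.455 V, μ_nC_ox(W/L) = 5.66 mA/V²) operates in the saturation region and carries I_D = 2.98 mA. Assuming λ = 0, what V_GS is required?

V_GS = 1.48 V

In saturation I_D = ½ k_n (V_GS − V_TN)², so V_GS − V_TN = √(2 I_D / k_n) = √(2 × 2.98 / 5.66) = 1.03 V.
V_GS = 0.455 + 1.03 = 1.48 V.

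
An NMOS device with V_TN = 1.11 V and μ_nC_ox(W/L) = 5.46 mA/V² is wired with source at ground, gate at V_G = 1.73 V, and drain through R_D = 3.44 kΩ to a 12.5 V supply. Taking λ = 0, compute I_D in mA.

I_D = 1.05 mA

V_GS = V_G = 1.73 V, so V_ov = 1.73 − 1.11 = 0.62 V.
Assume saturation: I_D = ½ k_n V_ov² = 0.5 × 5.46 × 0.62² = 1.05 mA, giving V_DS = V_DD − I_D R_D = 12.5 − 1.05 × 3.44 = 8.89 V.
V_DS = 8.89 V ≥ V_ov = 0.62 V, confirming saturation.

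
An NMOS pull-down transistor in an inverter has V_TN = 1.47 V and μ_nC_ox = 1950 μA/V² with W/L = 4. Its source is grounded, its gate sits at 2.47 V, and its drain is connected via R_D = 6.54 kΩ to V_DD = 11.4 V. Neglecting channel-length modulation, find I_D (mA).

I_D = 1.70 mA

V_GS = V_G = 2.47 V, so V_ov = 2.47 − 1.47 = 1 V.
k_n = μ_nC_ox · (W/L) = 7.8 mA/V².
Assume saturation: I_D = ½ k_n V_ov² = 0.5 × 7.8 × 1² = 3.9 mA, giving V_DS = V_DD − I_D R_D = 11.4 − 3.9 × 6.54 = -14.1 V.
But -14.1 V < V_ov = 1 V, so the device is actually in triode.
In triode I_D = k_n[V_ov V_DS − ½ V_DS²] and I_D = (V_DD − V_DS)/R_D. Equating: 25.5 V_DS² − 52.01 V_DS + 11.4 = 0, giving V_DS = 0.25 V (the root below V_ov).
I_D = (11.4 − 0.25) / 6.54 = 1.7 mA.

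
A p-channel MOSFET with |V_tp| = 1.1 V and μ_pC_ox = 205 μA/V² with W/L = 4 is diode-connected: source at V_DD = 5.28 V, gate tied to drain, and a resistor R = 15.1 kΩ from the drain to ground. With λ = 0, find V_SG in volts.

V_SG = 1.84 V

With gate tied to drain, V_SG = V_SD ≥ V_SG − |V_tp|, so the device is in saturation.
k_p = μ_pC_ox · (W/L) = 0.82 mA/V².
KCL at the drain: ½ k_p (V_SG − |V_tp|)² = (V_DD − V_SG)/R.
Let x = V_SG − 1.1. Then 6.19 x² + x − 4.18 = 0, giving x = 0.745 V (positive root), so V_SG = 1.84 V.
I_D = (V_DD − V_SG)/R = (5.28 − 1.84) / 15.1 = 0.227 mA.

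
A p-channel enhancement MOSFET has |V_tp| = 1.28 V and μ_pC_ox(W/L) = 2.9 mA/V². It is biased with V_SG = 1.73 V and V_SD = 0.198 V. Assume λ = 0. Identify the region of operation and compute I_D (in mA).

V_ov = V_SG − |V_tp| = 1.73 − 1.28 = 0.45 V.
Since V_SD = 0.198 V < V_ov = 0.45 V, the device is in the triode region.
I_D = k_p [V_ov · V_SD − ½ V_SD²] = 2.9 × [0.45 × 0.198 − 0.5 × 0.198²] = 0.202 mA.

Triode; I_D = 0.202 mA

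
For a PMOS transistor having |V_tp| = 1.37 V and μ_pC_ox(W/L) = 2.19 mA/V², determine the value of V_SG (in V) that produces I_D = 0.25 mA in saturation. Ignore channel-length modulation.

V_SG = 1.85 V

In saturation I_D = ½ k_p (V_SG − |V_tp|)², so V_SG − |V_tp| = √(2 I_D / k_p) = √(2 × 0.25 / 2.19) = 0.478 V.
V_SG = 1.37 + 0.478 = 1.85 V.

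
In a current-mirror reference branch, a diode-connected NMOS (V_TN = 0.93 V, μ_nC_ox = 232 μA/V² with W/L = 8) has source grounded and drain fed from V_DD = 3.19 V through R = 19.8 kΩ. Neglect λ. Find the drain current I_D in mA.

I_D = 0.0977 mA

With gate tied to drain, V_GS = V_DS ≥ V_GS − V_TN, so the device is in saturation.
k_n = μ_nC_ox · (W/L) = 1.856 mA/V².
KCL at the drain: ½ k_n (V_GS − V_TN)² = (V_DD − V_GS)/R.
Let x = V_GS − 0.93. Then 18.4 x² + x − 2.26 = 0, giving x = 0.325 V (positive root), so V_GS = 1.25 V.
I_D = (V_DD − V_GS)/R = (3.19 − 1.25) / 19.8 = 0.0977 mA.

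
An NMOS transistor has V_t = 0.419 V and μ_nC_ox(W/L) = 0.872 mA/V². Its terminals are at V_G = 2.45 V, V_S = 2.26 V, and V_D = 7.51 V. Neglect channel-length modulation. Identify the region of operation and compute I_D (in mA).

Cutoff; I_D = 0 mA

V_GS = V_G − V_S = 2.45 − 2.26 = 0.19 V; V_DS = V_D − V_S = 7.51 − 2.26 = 5.25 V.
V_GS = 0.19 V < V_t = 0.419 V, so the transistor is in cutoff.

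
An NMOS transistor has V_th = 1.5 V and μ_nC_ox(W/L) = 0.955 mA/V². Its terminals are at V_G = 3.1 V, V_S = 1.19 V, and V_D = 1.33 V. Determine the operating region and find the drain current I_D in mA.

V_GS = V_G − V_S = 3.1 − 1.19 = 1.91 V; V_DS = V_D − V_S = 1.33 − 1.19 = 0.14 V.
V_ov = V_GS − V_th = 1.91 − 1.5 = 0.41 V.
Since V_DS = 0.14 V < V_ov = 0.41 V, the device is in the triode region.
I_D = k_n [V_ov · V_DS − ½ V_DS²] = 0.955 × [0.41 × 0.14 − 0.5 × 0.14²] = 0.0455 mA.

Triode; I_D = 0.0455 mA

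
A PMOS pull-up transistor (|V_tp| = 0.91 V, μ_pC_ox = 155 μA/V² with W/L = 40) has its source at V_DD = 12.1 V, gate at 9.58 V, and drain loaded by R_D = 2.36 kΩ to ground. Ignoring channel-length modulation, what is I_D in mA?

V_SG = V_DD − V_G = 12.1 − 9.58 = 2.52 V, so V_ov = 2.52 − 0.91 = 1.61 V.
k_p = μ_pC_ox · (W/L) = 6.2 mA/V².
Assume saturation: I_D = ½ k_p V_ov² = 0.5 × 6.2 × 1.61² = 8.04 mA, giving V_SD = V_DD − I_D R_D = 12.1 − 8.04 × 2.36 = -6.86 V.
But -6.86 V < V_ov = 1.61 V, so the device is actually in triode.
In triode I_D = k_p[V_ov V_SD − ½ V_SD²] and I_D = (V_DD − V_SD)/R_D. Equating: 7.32 V_SD² − 24.56 V_SD + 12.1 = 0, giving V_SD = 0.6 V (the root below V_ov).
I_D = (12.1 − 0.6) / 2.36 = 4.87 mA.

I_D = 4.87 mA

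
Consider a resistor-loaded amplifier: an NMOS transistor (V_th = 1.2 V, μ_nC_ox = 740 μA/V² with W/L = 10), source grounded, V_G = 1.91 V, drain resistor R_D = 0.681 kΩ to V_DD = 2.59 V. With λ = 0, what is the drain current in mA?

I_D = 1.87 mA

V_GS = V_G = 1.91 V, so V_ov = 1.91 − 1.2 = 0.71 V.
k_n = μ_nC_ox · (W/L) = 7.4 mA/V².
Assume saturation: I_D = ½ k_n V_ov² = 0.5 × 7.4 × 0.71² = 1.87 mA, giving V_DS = V_DD − I_D R_D = 2.59 − 1.87 × 0.681 = 1.32 V.
V_DS = 1.32 V ≥ V_ov = 0.71 V, confirming saturation.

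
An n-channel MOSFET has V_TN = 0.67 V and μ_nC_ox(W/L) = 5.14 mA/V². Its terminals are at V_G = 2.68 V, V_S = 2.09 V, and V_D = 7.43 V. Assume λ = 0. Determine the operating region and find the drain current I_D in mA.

Cutoff; I_D = 0 mA

V_GS = V_G − V_S = 2.68 − 2.09 = 0.59 V; V_DS = V_D − V_S = 7.43 − 2.09 = 5.34 V.
V_GS = 0.59 V < V_TN = 0.67 V, so the transistor is in cutoff.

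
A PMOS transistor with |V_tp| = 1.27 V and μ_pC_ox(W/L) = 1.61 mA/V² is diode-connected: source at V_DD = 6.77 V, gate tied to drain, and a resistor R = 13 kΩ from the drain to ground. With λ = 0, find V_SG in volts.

With gate tied to drain, V_SG = V_SD ≥ V_SG − |V_tp|, so the device is in saturation.
KCL at the drain: ½ k_p (V_SG − |V_tp|)² = (V_DD − V_SG)/R.
Let x = V_SG − 1.27. Then 10.5 x² + x − 5.5 = 0, giving x = 0.679 V (positive root), so V_SG = 1.95 V.
I_D = (V_DD − V_SG)/R = (6.77 − 1.95) / 13 = 0.371 mA.

V_SG = 1.95 V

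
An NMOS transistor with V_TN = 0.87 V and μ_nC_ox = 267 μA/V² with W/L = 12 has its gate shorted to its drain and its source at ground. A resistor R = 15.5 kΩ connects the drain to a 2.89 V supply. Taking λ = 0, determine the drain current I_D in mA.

I_D = 0.113 mA

With gate tied to drain, V_GS = V_DS ≥ V_GS − V_TN, so the device is in saturation.
k_n = μ_nC_ox · (W/L) = 3.204 mA/V².
KCL at the drain: ½ k_n (V_GS − V_TN)² = (V_DD − V_GS)/R.
Let x = V_GS − 0.87. Then 24.8 x² + x − 2.02 = 0, giving x = 0.266 V (positive root), so V_GS = 1.14 V.
I_D = (V_DD − V_GS)/R = (2.89 − 1.14) / 15.5 = 0.113 mA.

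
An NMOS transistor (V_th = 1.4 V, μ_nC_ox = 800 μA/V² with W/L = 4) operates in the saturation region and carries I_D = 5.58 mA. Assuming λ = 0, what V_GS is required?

k_n = μ_nC_ox · (W/L) = 3.2 mA/V².
In saturation I_D = ½ k_n (V_GS − V_th)², so V_GS − V_th = √(2 I_D / k_n) = √(2 × 5.58 / 3.2) = 1.87 V.
V_GS = 1.4 + 1.87 = 3.27 V.

V_GS = 3.27 V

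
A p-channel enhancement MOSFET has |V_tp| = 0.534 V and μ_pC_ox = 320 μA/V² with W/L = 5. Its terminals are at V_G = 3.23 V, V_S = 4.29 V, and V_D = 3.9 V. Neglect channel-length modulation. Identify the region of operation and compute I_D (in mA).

V_SG = V_S − V_G = 4.29 − 3.23 = 1.06 V; V_SD = V_S − V_D = 4.29 − 3.9 = 0.39 V.
k_p = μ_pC_ox · (W/L) = 1.6 mA/V².
V_ov = V_SG − |V_tp| = 1.06 − 0.534 = 0.526 V.
Since V_SD = 0.39 V < V_ov = 0.526 V, the device is in the triode region.
I_D = k_p [V_ov · V_SD − ½ V_SD²] = 1.6 × [0.526 × 0.39 − 0.5 × 0.39²] = 0.207 mA.

Triode; I_D = 0.207 mA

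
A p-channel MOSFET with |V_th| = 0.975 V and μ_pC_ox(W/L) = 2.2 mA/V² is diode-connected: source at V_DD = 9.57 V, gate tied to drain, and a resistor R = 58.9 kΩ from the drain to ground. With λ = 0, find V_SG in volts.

V_SG = 1.33 V

With gate tied to drain, V_SG = V_SD ≥ V_SG − |V_th|, so the device is in saturation.
KCL at the drain: ½ k_p (V_SG − |V_th|)² = (V_DD − V_SG)/R.
Let x = V_SG − 0.975. Then 64.8 x² + x − 8.595 = 0, giving x = 0.357 V (positive root), so V_SG = 1.33 V.
I_D = (V_DD − V_SG)/R = (9.57 − 1.33) / 58.9 = 0.14 mA.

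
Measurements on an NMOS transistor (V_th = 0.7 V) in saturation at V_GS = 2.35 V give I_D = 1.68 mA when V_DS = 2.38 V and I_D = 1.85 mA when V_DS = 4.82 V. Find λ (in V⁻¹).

λ = 0.0460 V⁻¹

With V_GS fixed, I_D ∝ (1 + λ V_DS) in saturation, so I_D2/I_D1 = (1 + λ V_DS2)/(1 + λ V_DS1).
1.85/1.68 = 1.101 = (1 + 4.82 λ)/(1 + 2.38 λ).
Solving: λ (I_D1 V_DS2 − I_D2 V_DS1) = I_D2 − I_D1, so λ = (1.85 − 1.68) / (1.68 × 4.82 − 1.85 × 2.38) = 0.17 / 3.69 = 0.046 V⁻¹.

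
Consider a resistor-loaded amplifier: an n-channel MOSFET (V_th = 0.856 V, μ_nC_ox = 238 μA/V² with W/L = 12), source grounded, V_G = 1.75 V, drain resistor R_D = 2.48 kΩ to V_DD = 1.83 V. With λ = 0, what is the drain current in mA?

I_D = 0.621 mA

V_GS = V_G = 1.75 V, so V_ov = 1.75 − 0.856 = 0.894 V.
k_n = μ_nC_ox · (W/L) = 2.856 mA/V².
Assume saturation: I_D = ½ k_n V_ov² = 0.5 × 2.856 × 0.894² = 1.14 mA, giving V_DS = V_DD − I_D R_D = 1.83 − 1.14 × 2.48 = -1 V.
But -1 V < V_ov = 0.894 V, so the device is actually in triode.
In triode I_D = k_n[V_ov V_DS − ½ V_DS²] and I_D = (V_DD − V_DS)/R_D. Equating: 3.54 V_DS² − 7.332 V_DS + 1.83 = 0, giving V_DS = 0.29 V (the root below V_ov).
I_D = (1.83 − 0.29) / 2.48 = 0.621 mA.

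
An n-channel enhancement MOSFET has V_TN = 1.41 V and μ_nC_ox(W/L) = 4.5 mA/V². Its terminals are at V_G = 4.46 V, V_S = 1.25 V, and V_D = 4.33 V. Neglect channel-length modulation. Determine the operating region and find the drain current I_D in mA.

Saturation; I_D = 7.29 mA

V_GS = V_G − V_S = 4.46 − 1.25 = 3.21 V; V_DS = V_D − V_S = 4.33 − 1.25 = 3.08 V.
V_ov = V_GS − V_TN = 3.21 − 1.41 = 1.8 V.
Since V_DS = 3.08 V ≥ V_ov = 1.8 V, the device is in saturation.
I_D = ½ k_n V_ov² = 0.5 × 4.5 × 1.8² = 7.29 mA.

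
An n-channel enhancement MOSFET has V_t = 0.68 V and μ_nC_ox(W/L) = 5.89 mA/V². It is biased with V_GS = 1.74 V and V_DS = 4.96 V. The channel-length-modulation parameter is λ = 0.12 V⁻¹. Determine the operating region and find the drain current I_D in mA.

V_ov = V_GS − V_t = 1.74 − 0.68 = 1.06 V.
Since V_DS = 4.96 V ≥ V_ov = 1.06 V, the device is in saturation.
I_D = ½ k_n V_ov² (1 + λ V_DS) = 0.5 × 5.89 × 1.06² × (1 + 0.12 × 4.96) = 5.28 mA.

Saturation; I_D = 5.28 mA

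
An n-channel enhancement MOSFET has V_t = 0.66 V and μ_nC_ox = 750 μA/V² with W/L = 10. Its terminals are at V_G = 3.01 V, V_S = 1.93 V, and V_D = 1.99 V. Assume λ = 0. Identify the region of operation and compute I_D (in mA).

Triode; I_D = 0.176 mA

V_GS = V_G − V_S = 3.01 − 1.93 = 1.08 V; V_DS = V_D − V_S = 1.99 − 1.93 = 0.06 V.
k_n = μ_nC_ox · (W/L) = 7.5 mA/V².
V_ov = V_GS − V_t = 1.08 − 0.66 = 0.42 V.
Since V_DS = 0.06 V < V_ov = 0.42 V, the device is in the triode region.
I_D = k_n [V_ov · V_DS − ½ V_DS²] = 7.5 × [0.42 × 0.06 − 0.5 × 0.06²] = 0.176 mA.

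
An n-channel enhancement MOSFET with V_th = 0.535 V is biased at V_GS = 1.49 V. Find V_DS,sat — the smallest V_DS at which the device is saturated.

The boundary between triode and saturation is V_DS = V_GS − V_th = V_ov.
V_ov = 1.49 − 0.535 = 0.955 V.

V_DS,sat = 0.955 V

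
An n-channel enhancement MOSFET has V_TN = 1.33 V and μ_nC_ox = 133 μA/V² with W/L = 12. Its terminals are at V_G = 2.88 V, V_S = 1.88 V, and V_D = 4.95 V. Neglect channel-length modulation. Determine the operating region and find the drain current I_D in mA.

V_GS = V_G − V_S = 2.88 − 1.88 = 1 V; V_DS = V_D − V_S = 4.95 − 1.88 = 3.07 V.
V_GS = 1 V < V_TN = 1.33 V, so the transistor is in cutoff.

Cutoff; I_D = 0 mA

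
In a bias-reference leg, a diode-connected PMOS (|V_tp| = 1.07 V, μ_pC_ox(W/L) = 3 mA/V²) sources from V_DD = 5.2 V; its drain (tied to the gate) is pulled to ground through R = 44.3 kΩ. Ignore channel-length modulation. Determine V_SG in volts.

V_SG = 1.31 V

With gate tied to drain, V_SG = V_SD ≥ V_SG − |V_tp|, so the device is in saturation.
KCL at the drain: ½ k_p (V_SG − |V_tp|)² = (V_DD − V_SG)/R.
Let x = V_SG − 1.07. Then 66.4 x² + x − 4.13 = 0, giving x = 0.242 V (positive root), so V_SG = 1.31 V.
I_D = (V_DD − V_SG)/R = (5.2 − 1.31) / 44.3 = 0.0878 mA.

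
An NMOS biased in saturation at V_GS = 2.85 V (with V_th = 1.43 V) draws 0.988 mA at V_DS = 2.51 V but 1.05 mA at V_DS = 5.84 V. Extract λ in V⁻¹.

With V_GS fixed, I_D ∝ (1 + λ V_DS) in saturation, so I_D2/I_D1 = (1 + λ V_DS2)/(1 + λ V_DS1).
1.05/0.988 = 1.063 = (1 + 5.84 λ)/(1 + 2.51 λ).
Solving: λ (I_D1 V_DS2 − I_D2 V_DS1) = I_D2 − I_D1, so λ = (1.05 − 0.988) / (0.988 × 5.84 − 1.05 × 2.51) = 0.062 / 3.13 = 0.0198 V⁻¹.

λ = 0.0198 V⁻¹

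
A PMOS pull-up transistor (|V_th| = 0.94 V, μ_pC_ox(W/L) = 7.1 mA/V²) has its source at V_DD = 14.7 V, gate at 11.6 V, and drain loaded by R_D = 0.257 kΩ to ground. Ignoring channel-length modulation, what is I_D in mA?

V_SG = V_DD − V_G = 14.7 − 11.6 = 3.1 V, so V_ov = 3.1 − 0.94 = 2.16 V.
Assume saturation: I_D = ½ k_p V_ov² = 0.5 × 7.1 × 2.16² = 16.6 mA, giving V_SD = V_DD − I_D R_D = 14.7 − 16.6 × 0.257 = 10.4 V.
V_SD = 10.4 V ≥ V_ov = 2.16 V, confirming saturation.

I_D = 16.6 mA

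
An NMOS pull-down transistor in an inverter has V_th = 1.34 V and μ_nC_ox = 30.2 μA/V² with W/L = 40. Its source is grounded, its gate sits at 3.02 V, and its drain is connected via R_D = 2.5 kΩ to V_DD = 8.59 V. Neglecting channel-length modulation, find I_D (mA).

V_GS = V_G = 3.02 V, so V_ov = 3.02 − 1.34 = 1.68 V.
k_n = μ_nC_ox · (W/L) = 1.208 mA/V².
Assume saturation: I_D = ½ k_n V_ov² = 0.5 × 1.208 × 1.68² = 1.7 mA, giving V_DS = V_DD − I_D R_D = 8.59 − 1.7 × 2.5 = 4.33 V.
V_DS = 4.33 V ≥ V_ov = 1.68 V, confirming saturation.

I_D = 1.70 mA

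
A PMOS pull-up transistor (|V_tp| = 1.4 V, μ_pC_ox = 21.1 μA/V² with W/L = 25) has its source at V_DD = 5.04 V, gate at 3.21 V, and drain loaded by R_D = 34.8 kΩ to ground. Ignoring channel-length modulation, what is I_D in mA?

I_D = 0.0488 mA

V_SG = V_DD − V_G = 5.04 − 3.21 = 1.83 V, so V_ov = 1.83 − 1.4 = 0.43 V.
k_p = μ_pC_ox · (W/L) = 0.5275 mA/V².
Assume saturation: I_D = ½ k_p V_ov² = 0.5 × 0.5275 × 0.43² = 0.0488 mA, giving V_SD = V_DD − I_D R_D = 5.04 − 0.0488 × 34.8 = 3.34 V.
V_SD = 3.34 V ≥ V_ov = 0.43 V, confirming saturation.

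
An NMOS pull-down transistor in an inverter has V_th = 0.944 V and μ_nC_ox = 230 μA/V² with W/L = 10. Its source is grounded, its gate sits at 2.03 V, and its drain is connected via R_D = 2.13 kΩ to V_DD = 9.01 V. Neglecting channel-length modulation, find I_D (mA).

V_GS = V_G = 2.03 V, so V_ov = 2.03 − 0.944 = 1.09 V.
k_n = μ_nC_ox · (W/L) = 2.3 mA/V².
Assume saturation: I_D = ½ k_n V_ov² = 0.5 × 2.3 × 1.09² = 1.36 mA, giving V_DS = V_DD − I_D R_D = 9.01 − 1.36 × 2.13 = 6.12 V.
V_DS = 6.12 V ≥ V_ov = 1.09 V, confirming saturation.

I_D = 1.36 mA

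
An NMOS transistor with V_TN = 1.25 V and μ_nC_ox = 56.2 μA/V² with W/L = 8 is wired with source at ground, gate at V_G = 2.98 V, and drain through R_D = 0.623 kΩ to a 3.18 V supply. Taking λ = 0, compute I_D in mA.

V_GS = V_G = 2.98 V, so V_ov = 2.98 − 1.25 = 1.73 V.
k_n = μ_nC_ox · (W/L) = 0.4496 mA/V².
Assume saturation: I_D = ½ k_n V_ov² = 0.5 × 0.4496 × 1.73² = 0.673 mA, giving V_DS = V_DD − I_D R_D = 3.18 − 0.673 × 0.623 = 2.76 V.
V_DS = 2.76 V ≥ V_ov = 1.73 V, confirming saturation.

I_D = 0.673 mA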